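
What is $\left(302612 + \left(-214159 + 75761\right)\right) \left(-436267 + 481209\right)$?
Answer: $7380105588$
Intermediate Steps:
$\left(302612 + \left(-214159 + 75761\right)\right) \left(-436267 + 481209\right) = \left(302612 - 138398\right) 44942 = 164214 \cdot 44942 = 7380105588$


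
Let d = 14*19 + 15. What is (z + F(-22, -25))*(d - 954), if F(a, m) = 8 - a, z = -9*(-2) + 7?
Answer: -37015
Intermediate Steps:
z = 25 (z = 18 + 7 = 25)
d = 281 (d = 266 + 15 = 281)
(z + F(-22, -25))*(d - 954) = (25 + (8 - 1*(-22)))*(281 - 954) = (25 + (8 + 22))*(-673) = (25 + 30)*(-673) = 55*(-673) = -37015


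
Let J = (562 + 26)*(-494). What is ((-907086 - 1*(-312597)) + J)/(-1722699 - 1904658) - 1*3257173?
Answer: -3938309465600/1209119 ≈ -3.2572e+6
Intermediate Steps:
J = -290472 (J = 588*(-494) = -290472)
((-907086 - 1*(-312597)) + J)/(-1722699 - 1904658) - 1*3257173 = ((-907086 - 1*(-312597)) - 290472)/(-1722699 - 1904658) - 1*3257173 = ((-907086 + 312597) - 290472)/(-3627357) - 3257173 = (-594489 - 290472)*(-1/3627357) - 3257173 = -884961*(-1/3627357) - 3257173 = 294987/1209119 - 3257173 = -3938309465600/1209119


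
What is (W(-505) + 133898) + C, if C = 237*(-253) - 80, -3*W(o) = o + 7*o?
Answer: 225611/3 ≈ 75204.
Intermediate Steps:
W(o) = -8*o/3 (W(o) = -(o + 7*o)/3 = -8*o/3)
C = -60041 (C = -59961 - 80 = -60041)
(W(-505) + 133898) + C = (-8/3*(-505) + 133898) - 60041 = (4040/3 + 133898) - 60041 = 405734/3 - 60041 = 225611/3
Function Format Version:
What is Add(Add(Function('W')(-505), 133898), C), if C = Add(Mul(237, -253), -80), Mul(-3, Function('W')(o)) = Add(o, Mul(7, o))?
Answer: Rational(225611, 3) ≈ 75204.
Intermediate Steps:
Function('W')(o) = Mul(Rational(-8, 3), o) (Function('W')(o) = Mul(Rational(-1, 3), Add(o, Mul(7, o))) = Mul(Rational(-1, 3), Mul(8, o)) = Mul(Rational(-8, 3), o))
C = -60041 (C = Add(-59961, -80) = -60041)
Add(Add(Function('W')(-505), 133898), C) = Add(Add(Mul(Rational(-8, 3), -505), 133898), -60041) = Add(Add(Rational(4040, 3), 133898), -60041) = Add(Rational(405734, 3), -60041) = Rational(225611, 3)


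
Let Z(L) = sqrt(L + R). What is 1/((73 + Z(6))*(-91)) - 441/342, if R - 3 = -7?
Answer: -23755867/18420766 + sqrt(2)/484757 ≈ -1.2896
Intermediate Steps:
R = -4 (R = 3 - 7 = -4)
Z(L) = sqrt(-4 + L) (Z(L) = sqrt(L - 4) = sqrt(-4 + L))
1/((73 + Z(6))*(-91)) - 441/342 = 1/((73 + sqrt(-4 + 6))*(-91)) - 441/342 = -1/91/(73 + sqrt(2)) - 441*1/342 = -1/(91*(73 + sqrt(2))) - 49/38 = -49/38 - 1/(91*(73 + sqrt(2)))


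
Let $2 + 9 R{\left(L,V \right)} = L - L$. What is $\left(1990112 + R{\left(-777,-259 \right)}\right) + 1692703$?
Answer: $\frac{33145333}{9} \approx 3.6828 \cdot 10^{6}$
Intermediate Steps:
$R{\left(L,V \right)} = - \frac{2}{9}$ ($R{\left(L,V \right)} = - \frac{2}{9} + \frac{L - L}{9} = - \frac{2}{9} + \frac{1}{9} \cdot 0 = - \frac{2}{9} + 0 = - \frac{2}{9}$)
$\left(1990112 + R{\left(-777,-259 \right)}\right) + 1692703 = \left(1990112 - \frac{2}{9}\right) + 1692703 = \frac{17911006}{9} + 1692703 = \frac{33145333}{9}$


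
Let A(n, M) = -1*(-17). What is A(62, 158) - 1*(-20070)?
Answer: 20087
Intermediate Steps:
A(n, M) = 17
A(62, 158) - 1*(-20070) = 17 - 1*(-20070) = 17 + 20070 = 20087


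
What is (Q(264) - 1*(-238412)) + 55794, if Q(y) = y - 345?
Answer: 294125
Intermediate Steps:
Q(y) = -345 + y
(Q(264) - 1*(-238412)) + 55794 = ((-345 + 264) - 1*(-238412)) + 55794 = (-81 + 238412) + 55794 = 238331 + 55794 = 294125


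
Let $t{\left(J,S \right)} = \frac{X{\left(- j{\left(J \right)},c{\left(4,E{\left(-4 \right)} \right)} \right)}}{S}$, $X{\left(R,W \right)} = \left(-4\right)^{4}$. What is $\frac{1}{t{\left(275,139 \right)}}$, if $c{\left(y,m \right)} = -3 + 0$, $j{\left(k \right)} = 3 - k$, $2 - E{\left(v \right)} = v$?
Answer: $\frac{139}{256} \approx 0.54297$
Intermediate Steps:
$E{\left(v \right)} = 2 - v$
$c{\left(y,m \right)} = -3$
$X{\left(R,W \right)} = 256$
$t{\left(J,S \right)} = \frac{256}{S}$
$\frac{1}{t{\left(275,139 \right)}} = \frac{1}{256 \cdot \frac{1}{139}} = \frac{1}{\frac{256}{139}} = \frac{139}{256}$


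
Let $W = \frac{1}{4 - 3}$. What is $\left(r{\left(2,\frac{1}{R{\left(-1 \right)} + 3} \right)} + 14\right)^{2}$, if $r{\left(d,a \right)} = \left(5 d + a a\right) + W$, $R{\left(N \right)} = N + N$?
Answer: $676$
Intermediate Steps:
$W = 1$ ($W = 1^{-1} = 1$)
$R{\left(N \right)} = 2 N$
$r{\left(d,a \right)} = 1 + a^{2} + 5 d$ ($r{\left(d,a \right)} = \left(5 d + a a\right) + 1 = \left(5 d + a^{2}\right) + 1 = \left(a^{2} + 5 d\right) + 1 = 1 + a^{2} + 5 d$)
$\left(r{\left(2,\frac{1}{R{\left(-1 \right)} + 3} \right)} + 14\right)^{2} = \left(\left(1 + \left(\frac{1}{2 \left(-1\right) + 3}\right)^{2} + 5 \cdot 2\right) + 14\right)^{2} = \left(\left(1 + \left(\frac{1}{-2 + 3}\right)^{2} + 10\right) + 14\right)^{2} = \left(\left(1 + \left(1^{-1}\right)^{2} + 10\right) + 14\right)^{2} = \left(\left(1 + 1^{2} + 10\right) + 14\right)^{2} = \left(\left(1 + 1 + 10\right) + 14\right)^{2} = \left(12 + 14\right)^{2} = 26^{2} = 676$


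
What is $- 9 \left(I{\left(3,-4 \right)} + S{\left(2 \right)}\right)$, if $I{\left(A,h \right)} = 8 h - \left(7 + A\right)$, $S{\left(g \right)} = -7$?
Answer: $441$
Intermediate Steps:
$I{\left(A,h \right)} = -7 - A + 8 h$
$- 9 \left(I{\left(3,-4 \right)} + S{\left(2 \right)}\right) = - 9 \left(\left(-7 - 3 + 8 \left(-4\right)\right) - 7\right) = - 9 \left(\left(-7 - 3 - 32\right) - 7\right) = - 9 \left(-42 - 7\right) = \left(-9\right) \left(-49\right) = 441$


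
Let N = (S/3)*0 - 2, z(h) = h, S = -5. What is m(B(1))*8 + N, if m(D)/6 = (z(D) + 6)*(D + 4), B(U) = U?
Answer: 1678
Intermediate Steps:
N = -2 (N = -5/3*0 - 2 = 0 - 2 = -2)
m(D) = 6*(4 + D)*(6 + D) (m(D) = 6*((D + 6)*(D + 4)) = 6*((6 + D)*(4 + D)) = 6*((4 + D)*(6 + D)) = 6*(4 + D)*(6 + D))
m(B(1))*8 + N = (144 + 6*1² + 60*1)*8 - 2 = (144 + 6*1 + 60)*8 - 2 = (144 + 6 + 60)*8 - 2 = 210*8 - 2 = 1680 - 2 = 1678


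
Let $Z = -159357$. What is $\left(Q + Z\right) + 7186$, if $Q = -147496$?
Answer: $-299667$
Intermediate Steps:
$\left(Q + Z\right) + 7186 = \left(-147496 - 159357\right) + 7186 = -306853 + 7186 = -299667$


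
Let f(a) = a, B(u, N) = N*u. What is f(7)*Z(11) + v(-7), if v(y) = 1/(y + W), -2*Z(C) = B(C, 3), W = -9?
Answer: -1849/16 ≈ -115.56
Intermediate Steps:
Z(C) = -3*C/2
v(y) = 1/(-9 + y) (v(y) = 1/(y - 9) = 1/(-9 + y))
f(7)*Z(11) + v(-7) = 7*(-3/2*11) + 1/(-9 - 7) = 7*(-33/2) + 1/(-16) = -231/2 - 1/16 = -1849/16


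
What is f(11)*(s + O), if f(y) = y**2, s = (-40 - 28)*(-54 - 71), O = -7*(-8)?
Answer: 1035276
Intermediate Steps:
O = 56
s = 8500 (s = -68*(-125) = 8500)
f(11)*(s + O) = 11**2*(8500 + 56) = 121*8556 = 1035276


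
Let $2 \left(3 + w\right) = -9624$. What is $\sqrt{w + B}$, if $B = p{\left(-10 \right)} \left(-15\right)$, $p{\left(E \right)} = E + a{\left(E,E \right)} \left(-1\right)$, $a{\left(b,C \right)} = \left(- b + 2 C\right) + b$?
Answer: $i \sqrt{4965} \approx 70.463 i$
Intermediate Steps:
$w = -4815$ ($w = -3 + \frac{1}{2} \left(-9624\right) = -3 - 4812 = -4815$)
$a{\left(b,C \right)} = 2 C$
$p{\left(E \right)} = - E$ ($p{\left(E \right)} = E + 2 E \left(-1\right) = E - 2 E = - E$)
$B = -150$ ($B = \left(-1\right) \left(-10\right) \left(-15\right) = 10 \left(-15\right) = -150$)
$\sqrt{w + B} = \sqrt{-4815 - 150} = \sqrt{-4965} = i \sqrt{4965}$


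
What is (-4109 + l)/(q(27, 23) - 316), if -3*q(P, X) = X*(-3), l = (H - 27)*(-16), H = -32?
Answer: 3165/293 ≈ 10.802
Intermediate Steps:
l = 944 (l = (-32 - 27)*(-16) = -59*(-16) = 944)
q(P, X) = X (q(P, X) = -X*(-3)/3 = -(-1)*X = X)
(-4109 + l)/(q(27, 23) - 316) = (-4109 + 944)/(23 - 316) = -3165/(-293) = -3165*(-1/293) = 3165/293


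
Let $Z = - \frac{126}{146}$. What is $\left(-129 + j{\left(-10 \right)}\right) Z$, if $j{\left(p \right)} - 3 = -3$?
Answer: $\frac{8127}{73} \approx 111.33$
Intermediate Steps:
$Z = - \frac{63}{73}$ ($Z = \left(-126\right) \frac{1}{146} = - \frac{63}{73} \approx -0.86301$)
$j{\left(p \right)} = 0$ ($j{\left(p \right)} = 3 - 3 = 0$)
$\left(-129 + j{\left(-10 \right)}\right) Z = \left(-129 + 0\right) \left(- \frac{63}{73}\right) = \left(-129\right) \left(- \frac{63}{73}\right) = \frac{8127}{73}$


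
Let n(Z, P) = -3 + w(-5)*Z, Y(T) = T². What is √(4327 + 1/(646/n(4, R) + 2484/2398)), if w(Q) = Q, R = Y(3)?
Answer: √601986672476003/372994 ≈ 65.780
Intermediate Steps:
R = 9 (R = 3² = 9)
n(Z, P) = -3 - 5*Z
√(4327 + 1/(646/n(4, R) + 2484/2398)) = √(4327 + 1/(646/(-3 - 5*4) + 2484/2398)) = √(4327 + 1/(646/(-3 - 20) + 2484*(1/2398))) = √(4327 + 1/(646/(-23) + 1242/1199)) = √(4327 + 1/(646*(-1/23) + 1242/1199)) = √(4327 + 1/(-646/23 + 1242/1199)) = √(4327 + 1/(-745988/27577)) = √(4327 - 27577/745988) = √(3227862499/745988) = √601986672476003/372994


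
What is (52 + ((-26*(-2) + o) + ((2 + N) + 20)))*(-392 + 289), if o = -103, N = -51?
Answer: 2884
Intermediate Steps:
(52 + ((-26*(-2) + o) + ((2 + N) + 20)))*(-392 + 289) = (52 + ((-26*(-2) - 103) + ((2 - 51) + 20)))*(-392 + 289) = (52 + ((52 - 103) + (-49 + 20)))*(-103) = (52 + (-51 - 29))*(-103) = (52 - 80)*(-103) = -28*(-103) = 2884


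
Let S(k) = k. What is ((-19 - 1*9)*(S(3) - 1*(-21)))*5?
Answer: -3360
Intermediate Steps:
((-19 - 1*9)*(S(3) - 1*(-21)))*5 = ((-19 - 1*9)*(3 - 1*(-21)))*5 = ((-19 - 9)*(3 + 21))*5 = -28*24*5 = -672*5 = -3360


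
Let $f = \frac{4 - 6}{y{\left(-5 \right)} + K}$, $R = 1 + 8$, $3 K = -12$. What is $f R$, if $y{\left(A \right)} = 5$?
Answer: $-18$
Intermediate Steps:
$K = -4$ ($K = \frac{1}{3} \left(-12\right) = -4$)
$R = 9$
$f = -2$ ($f = \frac{4 - 6}{5 - 4} = - \frac{2}{1} = \left(-2\right) 1 = -2$)
$f R = \left(-2\right) 9 = -18$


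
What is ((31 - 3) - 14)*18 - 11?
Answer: 241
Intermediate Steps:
((31 - 3) - 14)*18 - 11 = (28 - 14)*18 - 11 = 14*18 - 11 = 252 - 11 = 241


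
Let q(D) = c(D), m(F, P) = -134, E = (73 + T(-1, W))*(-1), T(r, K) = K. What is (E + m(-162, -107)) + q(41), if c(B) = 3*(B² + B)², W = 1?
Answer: 8895644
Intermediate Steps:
E = -74 (E = (73 + 1)*(-1) = 74*(-1) = -74)
c(B) = 3*(B + B²)²
q(D) = 3*D²*(1 + D)²
(E + m(-162, -107)) + q(41) = (-74 - 134) + 3*41²*(1 + 41)² = -208 + 3*1681*42² = -208 + 3*1681*1764 = -208 + 8895852 = 8895644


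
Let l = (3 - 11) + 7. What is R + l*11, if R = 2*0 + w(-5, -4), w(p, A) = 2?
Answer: -9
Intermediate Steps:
l = -1 (l = -8 + 7 = -1)
R = 2 (R = 2*0 + 2 = 0 + 2 = 2)
R + l*11 = 2 - 1*11 = 2 - 11 = -9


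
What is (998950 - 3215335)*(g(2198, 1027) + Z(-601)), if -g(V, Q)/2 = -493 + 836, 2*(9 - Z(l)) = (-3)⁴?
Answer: 3180512475/2 ≈ 1.5903e+9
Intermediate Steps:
Z(l) = -63/2 (Z(l) = 9 - ½*(-3)⁴ = 9 - ½*81 = 9 - 81/2 = -63/2)
g(V, Q) = -686 (g(V, Q) = -2*(-493 + 836) = -2*343 = -686)
(998950 - 3215335)*(g(2198, 1027) + Z(-601)) = (998950 - 3215335)*(-686 - 63/2) = -2216385*(-1435/2) = 3180512475/2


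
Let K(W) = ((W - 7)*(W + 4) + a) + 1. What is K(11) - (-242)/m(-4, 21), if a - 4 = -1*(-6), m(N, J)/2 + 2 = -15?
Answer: 1086/17 ≈ 63.882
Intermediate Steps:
m(N, J) = -34 (m(N, J) = -4 + 2*(-15) = -4 - 30 = -34)
a = 10 (a = 4 - 1*(-6) = 4 + 6 = 10)
K(W) = 11 + (-7 + W)*(4 + W) (K(W) = ((W - 7)*(W + 4) + 10) + 1 = ((-7 + W)*(4 + W) + 10) + 1 = (10 + (-7 + W)*(4 + W)) + 1 = 11 + (-7 + W)*(4 + W))
K(11) - (-242)/m(-4, 21) = (-17 + 11**2 - 3*11) - (-242)/(-34) = (-17 + 121 - 33) - (-242)*(-1)/34 = 71 - 1*121/17 = 71 - 121/17 = 1086/17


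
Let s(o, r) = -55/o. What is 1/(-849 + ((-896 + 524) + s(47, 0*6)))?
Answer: -47/57442 ≈ -0.00081822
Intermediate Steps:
1/(-849 + ((-896 + 524) + s(47, 0*6))) = 1/(-849 + ((-896 + 524) - 55/47)) = 1/(-849 + (-372 - 55*1/47)) = 1/(-849 + (-372 - 55/47)) = 1/(-849 - 17539/47) = 1/(-57442/47) = -47/57442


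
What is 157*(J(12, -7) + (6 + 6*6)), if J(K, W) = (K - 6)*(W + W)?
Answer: -6594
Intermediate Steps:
J(K, W) = 2*W*(-6 + K) (J(K, W) = (-6 + K)*(2*W) = 2*W*(-6 + K))
157*(J(12, -7) + (6 + 6*6)) = 157*(2*(-7)*(-6 + 12) + (6 + 6*6)) = 157*(2*(-7)*6 + (6 + 36)) = 157*(-84 + 42) = 157*(-42) = -6594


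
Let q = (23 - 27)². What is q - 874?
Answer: -858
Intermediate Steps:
q = 16 (q = (-4)² = 16)
q - 874 = 16 - 874 = -858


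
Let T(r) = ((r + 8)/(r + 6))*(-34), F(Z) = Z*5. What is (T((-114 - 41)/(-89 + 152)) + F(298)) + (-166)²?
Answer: 6465392/223 ≈ 28993.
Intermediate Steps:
F(Z) = 5*Z
T(r) = -34*(8 + r)/(6 + r) (T(r) = ((8 + r)/(6 + r))*(-34) = -34*(8 + r)/(6 + r))
(T((-114 - 41)/(-89 + 152)) + F(298)) + (-166)² = (34*(-8 - (-114 - 41)/(-89 + 152))/(6 + (-114 - 41)/(-89 + 152)) + 5*298) + (-166)² = (34*(-8 - (-155)/63)/(6 - 155/63) + 1490) + 27556 = (34*(-8 - (-155)/63)/(6 - 155*1/63) + 1490) + 27556 = (34*(-8 - 1*(-155/63))/(6 - 155/63) + 1490) + 27556 = (34*(-8 + 155/63)/(223/63) + 1490) + 27556 = (34*(63/223)*(-349/63) + 1490) + 27556 = (-11866/223 + 1490) + 27556 = 320404/223 + 27556 = 6465392/223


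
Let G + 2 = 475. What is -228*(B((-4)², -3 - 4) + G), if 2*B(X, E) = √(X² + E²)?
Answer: -107844 - 114*√305 ≈ -1.0983e+5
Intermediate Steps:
G = 473 (G = -2 + 475 = 473)
B(X, E) = √(E² + X²)/2 (B(X, E) = √(X² + E²)/2 = √(E² + X²)/2)
-228*(B((-4)², -3 - 4) + G) = -228*(√((-3 - 4)² + ((-4)²)²)/2 + 473) = -228*(√((-7)² + 16²)/2 + 473) = -228*(√(49 + 256)/2 + 473) = -228*(√305/2 + 473) = -228*(473 + √305/2) = -107844 - 114*√305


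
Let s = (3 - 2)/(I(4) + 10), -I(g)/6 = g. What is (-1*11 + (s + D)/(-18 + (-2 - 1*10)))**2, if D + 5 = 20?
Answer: 23319241/176400 ≈ 132.20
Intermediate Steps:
I(g) = -6*g
D = 15 (D = -5 + 20 = 15)
s = -1/14 (s = (3 - 2)/(-6*4 + 10) = 1/(-24 + 10) = 1/(-14) = 1*(-1/14) = -1/14 ≈ -0.071429)
(-1*11 + (s + D)/(-18 + (-2 - 1*10)))**2 = (-1*11 + (-1/14 + 15)/(-18 + (-2 - 1*10)))**2 = (-11 + 209/(14*(-18 + (-2 - 10))))**2 = (-11 + 209/(14*(-18 - 12)))**2 = (-11 + (209/14)/(-30))**2 = (-11 + (209/14)*(-1/30))**2 = (-11 - 209/420)**2 = (-4829/420)**2 = 23319241/176400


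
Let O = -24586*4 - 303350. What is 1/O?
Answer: -1/401694 ≈ -2.4895e-6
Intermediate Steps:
O = -401694 (O = -98344 - 303350 = -401694)
1/O = 1/(-401694) = -1/401694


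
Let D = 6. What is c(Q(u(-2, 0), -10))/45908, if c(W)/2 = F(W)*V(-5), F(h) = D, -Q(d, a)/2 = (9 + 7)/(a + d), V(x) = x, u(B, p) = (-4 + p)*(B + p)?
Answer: -15/11477 ≈ -0.0013070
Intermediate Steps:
Q(d, a) = -32/(a + d) (Q(d, a) = -2*(9 + 7)/(a + d) = -32/(a + d))
F(h) = 6
c(W) = -60 (c(W) = 2*(6*(-5)) = 2*(-30) = -60)
c(Q(u(-2, 0), -10))/45908 = -60/45908 = -60*1/45908 = -15/11477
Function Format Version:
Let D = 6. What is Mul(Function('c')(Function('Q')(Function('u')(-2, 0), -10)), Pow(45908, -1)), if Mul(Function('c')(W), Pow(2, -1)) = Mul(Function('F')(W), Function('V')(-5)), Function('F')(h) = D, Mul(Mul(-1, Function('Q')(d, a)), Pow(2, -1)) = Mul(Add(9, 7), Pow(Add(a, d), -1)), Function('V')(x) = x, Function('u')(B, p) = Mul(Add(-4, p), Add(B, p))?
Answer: Rational(-15, 11477) ≈ -0.0013070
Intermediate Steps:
Function('Q')(d, a) = Mul(-32, Pow(Add(a, d), -1)) (Function('Q')(d, a) = Mul(-2, Mul(Add(9, 7), Pow(Add(a, d), -1))) = Mul(-2, Mul(16, Pow(Add(a, d), -1))) = Mul(-32, Pow(Add(a, d), -1)))
Function('F')(h) = 6
Function('c')(W) = -60 (Function('c')(W) = Mul(2, Mul(6, -5)) = Mul(2, -30) = -60)
Mul(Function('c')(Function('Q')(Function('u')(-2, 0), -10)), Pow(45908, -1)) = Mul(-60, Pow(45908, -1)) = Mul(-60, Rational(1, 45908)) = Rational(-15, 11477)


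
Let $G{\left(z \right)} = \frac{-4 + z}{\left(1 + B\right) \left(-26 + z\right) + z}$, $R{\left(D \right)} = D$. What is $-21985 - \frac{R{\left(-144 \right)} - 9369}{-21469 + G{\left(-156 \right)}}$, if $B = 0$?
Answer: $- \frac{79767166982}{3628181} \approx -21985.0$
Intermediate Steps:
$G{\left(z \right)} = \frac{-4 + z}{-26 + 2 z}$ ($G{\left(z \right)} = \frac{-4 + z}{\left(1 + 0\right) \left(-26 + z\right) + z} = \frac{-4 + z}{1 \left(-26 + z\right) + z} = \frac{-4 + z}{\left(-26 + z\right) + z} = \frac{-4 + z}{-26 + 2 z}$)
$-21985 - \frac{R{\left(-144 \right)} - 9369}{-21469 + G{\left(-156 \right)}} = -21985 - \frac{-144 - 9369}{-21469 + \frac{-4 - 156}{2 \left(-13 - 156\right)}} = -21985 - - \frac{9513}{-21469 + \frac{1}{2} \frac{1}{-169} \left(-160\right)} = -21985 - - \frac{9513}{-21469 + \frac{1}{2} \left(- \frac{1}{169}\right) \left(-160\right)} = -21985 - - \frac{9513}{-21469 + \frac{80}{169}} = -21985 - - \frac{9513}{- \frac{3628181}{169}} = -21985 - \left(-9513\right) \left(- \frac{169}{3628181}\right) = -21985 - \frac{1607697}{3628181} = - \frac{79767166982}{3628181}$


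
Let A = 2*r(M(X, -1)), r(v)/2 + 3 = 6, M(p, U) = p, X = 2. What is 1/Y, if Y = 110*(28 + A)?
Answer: 1/4400 ≈ 0.00022727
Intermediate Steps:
r(v) = 6 (r(v) = -6 + 2*6 = -6 + 12 = 6)
A = 12 (A = 2*6 = 12)
Y = 4400 (Y = 110*(28 + 12) = 110*40 = 4400)
1/Y = 1/4400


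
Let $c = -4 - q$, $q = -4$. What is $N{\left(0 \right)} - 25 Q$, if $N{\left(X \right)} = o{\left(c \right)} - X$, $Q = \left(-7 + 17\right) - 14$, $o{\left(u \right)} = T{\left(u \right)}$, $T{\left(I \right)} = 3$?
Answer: $103$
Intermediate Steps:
$c = 0$ ($c = -4 - -4 = -4 + 4 = 0$)
$o{\left(u \right)} = 3$
$Q = -4$ ($Q = 10 - 14 = -4$)
$N{\left(X \right)} = 3 - X$
$N{\left(0 \right)} - 25 Q = \left(3 - 0\right) - -100 = \left(3 + 0\right) + 100 = 3 + 100 = 103$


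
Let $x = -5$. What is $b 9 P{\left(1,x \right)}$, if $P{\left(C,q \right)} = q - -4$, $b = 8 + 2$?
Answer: $-90$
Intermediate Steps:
$b = 10$
$P{\left(C,q \right)} = 4 + q$ ($P{\left(C,q \right)} = q + 4 = 4 + q$)
$b 9 P{\left(1,x \right)} = 10 \cdot 9 \left(4 - 5\right) = 90 \left(-1\right) = -90$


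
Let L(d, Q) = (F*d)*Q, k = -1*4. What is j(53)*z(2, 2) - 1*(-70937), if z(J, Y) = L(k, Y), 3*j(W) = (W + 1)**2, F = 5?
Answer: 32057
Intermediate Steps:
k = -4
L(d, Q) = 5*Q*d (L(d, Q) = (5*d)*Q = 5*Q*d)
j(W) = (1 + W)**2/3 (j(W) = (W + 1)**2/3 = (1 + W)**2/3)
z(J, Y) = -20*Y (z(J, Y) = 5*Y*(-4) = -20*Y)
j(53)*z(2, 2) - 1*(-70937) = ((1 + 53)**2/3)*(-20*2) - 1*(-70937) = ((1/3)*54**2)*(-40) + 70937 = ((1/3)*2916)*(-40) + 70937 = 972*(-40) + 70937 = -38880 + 70937 = 32057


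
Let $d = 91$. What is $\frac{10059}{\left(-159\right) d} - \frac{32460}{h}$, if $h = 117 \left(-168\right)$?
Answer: $\frac{83011}{86814} \approx 0.95619$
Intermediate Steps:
$h = -19656$
$\frac{10059}{\left(-159\right) d} - \frac{32460}{h} = \frac{10059}{\left(-159\right) 91} - \frac{32460}{-19656} = \frac{10059}{-14469} - - \frac{2705}{1638} = 10059 \left(- \frac{1}{14469}\right) + \frac{2705}{1638} = - \frac{479}{689} + \frac{2705}{1638} = \frac{83011}{86814}$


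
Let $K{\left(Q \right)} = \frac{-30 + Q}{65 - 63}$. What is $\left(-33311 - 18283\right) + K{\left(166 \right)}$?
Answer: $-51526$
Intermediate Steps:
$K{\left(Q \right)} = -15 + \frac{Q}{2}$ ($K{\left(Q \right)} = \frac{-30 + Q}{2} = \left(-30 + Q\right) \frac{1}{2} = -15 + \frac{Q}{2}$)
$\left(-33311 - 18283\right) + K{\left(166 \right)} = \left(-33311 - 18283\right) + \left(-15 + \frac{1}{2} \cdot 166\right) = \left(-33311 - 18283\right) + \left(-15 + 83\right) = -51594 + 68 = -51526$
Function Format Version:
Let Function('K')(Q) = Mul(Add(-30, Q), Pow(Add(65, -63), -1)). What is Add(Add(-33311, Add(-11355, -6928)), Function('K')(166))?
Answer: -51526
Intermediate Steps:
Function('K')(Q) = Add(-15, Mul(Rational(1, 2), Q)) (Function('K')(Q) = Mul(Add(-30, Q), Pow(2, -1)) = Mul(Add(-30, Q), Rational(1, 2)) = Add(-15, Mul(Rational(1, 2), Q)))
Add(Add(-33311, Add(-11355, -6928)), Function('K')(166)) = Add(Add(-33311, Add(-11355, -6928)), Add(-15, Mul(Rational(1, 2), 166))) = Add(Add(-33311, -18283), Add(-15, 83)) = Add(-51594, 68) = -51526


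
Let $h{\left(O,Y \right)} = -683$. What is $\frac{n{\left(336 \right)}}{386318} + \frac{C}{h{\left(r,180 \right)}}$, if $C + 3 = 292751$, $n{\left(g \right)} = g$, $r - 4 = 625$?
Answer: $- \frac{56546796188}{131927597} \approx -428.62$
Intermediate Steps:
$r = 629$ ($r = 4 + 625 = 629$)
$C = 292748$ ($C = -3 + 292751 = 292748$)
$\frac{n{\left(336 \right)}}{386318} + \frac{C}{h{\left(r,180 \right)}} = \frac{336}{386318} + \frac{292748}{-683} = 336 \cdot \frac{1}{386318} + 292748 \left(- \frac{1}{683}\right) = \frac{168}{193159} - \frac{292748}{683} = - \frac{56546796188}{131927597}$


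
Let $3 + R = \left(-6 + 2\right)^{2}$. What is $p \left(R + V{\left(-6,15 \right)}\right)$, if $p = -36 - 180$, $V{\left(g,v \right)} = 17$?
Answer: $-6480$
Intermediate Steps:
$p = -216$ ($p = -36 - 180 = -216$)
$R = 13$ ($R = -3 + \left(-6 + 2\right)^{2} = -3 + \left(-4\right)^{2} = -3 + 16 = 13$)
$p \left(R + V{\left(-6,15 \right)}\right) = - 216 \left(13 + 17\right) = \left(-216\right) 30 = -6480$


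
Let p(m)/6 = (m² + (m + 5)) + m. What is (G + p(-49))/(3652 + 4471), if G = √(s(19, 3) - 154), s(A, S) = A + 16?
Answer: 13848/8123 + I*√119/8123 ≈ 1.7048 + 0.0013429*I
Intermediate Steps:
s(A, S) = 16 + A
p(m) = 30 + 6*m² + 12*m (p(m) = 6*((m² + (m + 5)) + m) = 6*((m² + (5 + m)) + m) = 6*((5 + m + m²) + m) = 6*(5 + m² + 2*m) = 30 + 6*m² + 12*m)
G = I*√119 (G = √((16 + 19) - 154) = √(35 - 154) = √(-119) = I*√119 ≈ 10.909*I)
(G + p(-49))/(3652 + 4471) = (I*√119 + (30 + 6*(-49)² + 12*(-49)))/(3652 + 4471) = (I*√119 + (30 + 6*2401 - 588))/8123 = (I*√119 + (30 + 14406 - 588))*(1/8123) = (I*√119 + 13848)*(1/8123) = (13848 + I*√119)*(1/8123) = 13848/8123 + I*√119/8123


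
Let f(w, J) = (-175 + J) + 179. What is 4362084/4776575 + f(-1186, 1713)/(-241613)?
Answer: 1045734822217/1154082615475 ≈ 0.90612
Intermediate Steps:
f(w, J) = 4 + J
4362084/4776575 + f(-1186, 1713)/(-241613) = 4362084/4776575 + (4 + 1713)/(-241613) = 4362084*(1/4776575) + 1717*(-1/241613) = 4362084/4776575 - 1717/241613 = 1045734822217/1154082615475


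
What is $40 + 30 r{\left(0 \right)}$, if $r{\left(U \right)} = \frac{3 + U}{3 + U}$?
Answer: $70$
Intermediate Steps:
$r{\left(U \right)} = 1$
$40 + 30 r{\left(0 \right)} = 40 + 30 \cdot 1 = 40 + 30 = 70$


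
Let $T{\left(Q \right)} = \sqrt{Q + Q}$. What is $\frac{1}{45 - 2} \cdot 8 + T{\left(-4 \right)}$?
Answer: $\frac{8}{43} + 2 i \sqrt{2} \approx 0.18605 + 2.8284 i$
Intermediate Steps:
$T{\left(Q \right)} = \sqrt{2} \sqrt{Q}$ ($T{\left(Q \right)} = \sqrt{2 Q} = \sqrt{2} \sqrt{Q}$)
$\frac{1}{45 - 2} \cdot 8 + T{\left(-4 \right)} = \frac{1}{45 - 2} \cdot 8 + \sqrt{2} \sqrt{-4} = \frac{1}{43} \cdot 8 + \sqrt{2} \cdot 2 i = \frac{1}{43} \cdot 8 + 2 i \sqrt{2} = \frac{8}{43} + 2 i \sqrt{2}$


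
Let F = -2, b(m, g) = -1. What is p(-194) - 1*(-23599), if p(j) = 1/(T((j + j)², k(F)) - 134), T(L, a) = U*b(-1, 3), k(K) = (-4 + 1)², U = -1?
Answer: 3138666/133 ≈ 23599.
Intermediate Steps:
k(K) = 9 (k(K) = (-3)² = 9)
T(L, a) = 1 (T(L, a) = -1*(-1) = 1)
p(j) = -1/133 (p(j) = 1/(1 - 134) = 1/(-133) = -1/133)
p(-194) - 1*(-23599) = -1/133 - 1*(-23599) = -1/133 + 23599 = 3138666/133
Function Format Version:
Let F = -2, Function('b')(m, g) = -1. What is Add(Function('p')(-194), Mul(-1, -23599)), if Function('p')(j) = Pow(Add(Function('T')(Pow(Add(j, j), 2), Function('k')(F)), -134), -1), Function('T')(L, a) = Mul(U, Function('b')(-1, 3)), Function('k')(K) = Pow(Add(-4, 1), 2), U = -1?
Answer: Rational(3138666, 133) ≈ 23599.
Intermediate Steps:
Function('k')(K) = 9 (Function('k')(K) = Pow(-3, 2) = 9)
Function('T')(L, a) = 1 (Function('T')(L, a) = Mul(-1, -1) = 1)
Function('p')(j) = Rational(-1, 133) (Function('p')(j) = Pow(Add(1, -134), -1) = Pow(-133, -1) = Rational(-1, 133))
Add(Function('p')(-194), Mul(-1, -23599)) = Add(Rational(-1, 133), Mul(-1, -23599)) = Add(Rational(-1, 133), 23599) = Rational(3138666, 133)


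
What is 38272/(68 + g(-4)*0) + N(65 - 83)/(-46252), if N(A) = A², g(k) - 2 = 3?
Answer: 110633407/196571 ≈ 562.82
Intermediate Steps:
g(k) = 5 (g(k) = 2 + 3 = 5)
38272/(68 + g(-4)*0) + N(65 - 83)/(-46252) = 38272/(68 + 5*0) + (65 - 83)²/(-46252) = 38272/(68 + 0) + (-18)²*(-1/46252) = 38272/68 + 324*(-1/46252) = 38272*(1/68) - 81/11563 = 9568/17 - 81/11563 = 110633407/196571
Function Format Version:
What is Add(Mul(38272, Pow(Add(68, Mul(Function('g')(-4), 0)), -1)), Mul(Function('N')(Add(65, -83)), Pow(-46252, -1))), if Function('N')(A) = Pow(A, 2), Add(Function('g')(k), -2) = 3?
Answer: Rational(110633407, 196571) ≈ 562.82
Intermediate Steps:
Function('g')(k) = 5 (Function('g')(k) = Add(2, 3) = 5)
Add(Mul(38272, Pow(Add(68, Mul(Function('g')(-4), 0)), -1)), Mul(Function('N')(Add(65, -83)), Pow(-46252, -1))) = Add(Mul(38272, Pow(Add(68, Mul(5, 0)), -1)), Mul(Pow(Add(65, -83), 2), Pow(-46252, -1))) = Add(Mul(38272, Pow(Add(68, 0), -1)), Mul(Pow(-18, 2), Rational(-1, 46252))) = Add(Mul(38272, Pow(68, -1)), Mul(324, Rational(-1, 46252))) = Add(Mul(38272, Rational(1, 68)), Rational(-81, 11563)) = Add(Rational(9568, 17), Rational(-81, 11563)) = Rational(110633407, 196571)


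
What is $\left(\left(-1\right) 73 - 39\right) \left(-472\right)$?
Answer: $52864$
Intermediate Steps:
$\left(\left(-1\right) 73 - 39\right) \left(-472\right) = \left(-73 - 39\right) \left(-472\right) = \left(-112\right) \left(-472\right) = 52864$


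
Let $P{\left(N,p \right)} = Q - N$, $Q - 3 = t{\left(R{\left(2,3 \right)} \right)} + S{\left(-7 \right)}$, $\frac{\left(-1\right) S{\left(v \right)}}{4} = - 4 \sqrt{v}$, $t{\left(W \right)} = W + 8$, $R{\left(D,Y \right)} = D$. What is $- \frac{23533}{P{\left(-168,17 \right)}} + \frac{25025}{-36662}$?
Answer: $\frac{- 400400 \sqrt{7} + 867296371 i}{36662 \left(- 181 i + 16 \sqrt{7}\right)} \approx -123.96 + 28.831 i$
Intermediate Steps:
$t{\left(W \right)} = 8 + W$
$S{\left(v \right)} = 16 \sqrt{v}$ ($S{\left(v \right)} = - 4 \left(- 4 \sqrt{v}\right) = 16 \sqrt{v}$)
$Q = 13 + 16 i \sqrt{7}$ ($Q = 3 + \left(\left(8 + 2\right) + 16 \sqrt{-7}\right) = 3 + \left(10 + 16 i \sqrt{7}\right) = 13 + 16 i \sqrt{7} \approx 13.0 + 42.332 i$)
$P{\left(N,p \right)} = 13 - N + 16 i \sqrt{7}$ ($P{\left(N,p \right)} = \left(13 + 16 i \sqrt{7}\right) - N = 13 - N + 16 i \sqrt{7}$)
$- \frac{23533}{P{\left(-168,17 \right)}} + \frac{25025}{-36662} = - \frac{23533}{13 - -168 + 16 i \sqrt{7}} + \frac{25025}{-36662} = - \frac{23533}{13 + 168 + 16 i \sqrt{7}} + 25025 \left(- \frac{1}{36662}\right) = - \frac{23533}{181 + 16 i \sqrt{7}} - \frac{25025}{36662} = - \frac{25025}{36662} - \frac{23533}{181 + 16 i \sqrt{7}}$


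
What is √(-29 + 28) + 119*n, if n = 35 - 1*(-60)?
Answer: 11305 + I ≈ 11305.0 + 1.0*I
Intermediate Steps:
n = 95 (n = 35 + 60 = 95)
√(-29 + 28) + 119*n = √(-29 + 28) + 119*95 = √(-1) + 11305 = I + 11305 = 11305 + I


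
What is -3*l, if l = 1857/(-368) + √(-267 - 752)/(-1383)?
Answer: 5571/368 + I*√1019/461 ≈ 15.139 + 0.069245*I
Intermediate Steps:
l = -1857/368 - I*√1019/1383 (l = 1857*(-1/368) + √(-1019)*(-1/1383) = -1857/368 + (I*√1019)*(-1/1383) = -1857/368 - I*√1019/1383 ≈ -5.0462 - 0.023082*I)
-3*l = -3*(-1857/368 - I*√1019/1383) = 5571/368 + I*√1019/461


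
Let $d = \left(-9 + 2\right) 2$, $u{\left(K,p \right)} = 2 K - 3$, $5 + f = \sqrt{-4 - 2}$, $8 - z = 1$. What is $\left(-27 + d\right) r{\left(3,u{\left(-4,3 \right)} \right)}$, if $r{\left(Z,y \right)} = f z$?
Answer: $1435 - 287 i \sqrt{6} \approx 1435.0 - 703.0 i$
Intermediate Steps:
$z = 7$ ($z = 8 - 1 = 7$)
$f = -5 + i \sqrt{6}$ ($f = -5 + \sqrt{-4 - 2} = -5 + \sqrt{-6} = -5 + i \sqrt{6} \approx -5.0 + 2.4495 i$)
$u{\left(K,p \right)} = -3 + 2 K$
$r{\left(Z,y \right)} = -35 + 7 i \sqrt{6}$ ($r{\left(Z,y \right)} = \left(-5 + i \sqrt{6}\right) 7 = -35 + 7 i \sqrt{6}$)
$d = -14$ ($d = \left(-7\right) 2 = -14$)
$\left(-27 + d\right) r{\left(3,u{\left(-4,3 \right)} \right)} = \left(-27 - 14\right) \left(-35 + 7 i \sqrt{6}\right) = - 41 \left(-35 + 7 i \sqrt{6}\right) = 1435 - 287 i \sqrt{6}$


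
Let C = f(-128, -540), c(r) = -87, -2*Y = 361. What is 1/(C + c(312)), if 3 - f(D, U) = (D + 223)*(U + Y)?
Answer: 2/136727 ≈ 1.4628e-5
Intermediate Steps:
Y = -361/2 (Y = -½*361 = -361/2 ≈ -180.50)
f(D, U) = 3 - (223 + D)*(-361/2 + U) (f(D, U) = 3 - (D + 223)*(U - 361/2) = 3 - (223 + D)*(-361/2 + U))
C = 136901/2 (C = 80509/2 - 223*(-540) + (361/2)*(-128) - 1*(-128)*(-540) = 80509/2 + 120420 - 23104 - 69120 = 136901/2 ≈ 68451.)
1/(C + c(312)) = 1/(136901/2 - 87) = 1/(136727/2) = 2/136727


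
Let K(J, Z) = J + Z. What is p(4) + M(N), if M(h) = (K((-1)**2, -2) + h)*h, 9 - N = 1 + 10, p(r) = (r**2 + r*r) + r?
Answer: 42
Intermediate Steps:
p(r) = r + 2*r**2 (p(r) = (r**2 + r**2) + r = 2*r**2 + r = r + 2*r**2)
N = -2 (N = 9 - (1 + 10) = 9 - 1*11 = 9 - 11 = -2)
M(h) = h*(-1 + h) (M(h) = (((-1)**2 - 2) + h)*h = ((1 - 2) + h)*h = (-1 + h)*h = h*(-1 + h))
p(4) + M(N) = 4*(1 + 2*4) - 2*(-1 - 2) = 4*(1 + 8) - 2*(-3) = 4*9 + 6 = 36 + 6 = 42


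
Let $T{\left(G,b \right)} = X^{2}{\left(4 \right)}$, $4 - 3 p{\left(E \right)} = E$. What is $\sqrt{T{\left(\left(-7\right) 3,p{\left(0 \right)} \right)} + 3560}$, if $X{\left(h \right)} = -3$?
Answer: $\sqrt{3569} \approx 59.741$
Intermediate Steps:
$p{\left(E \right)} = \frac{4}{3} - \frac{E}{3}$
$T{\left(G,b \right)} = 9$ ($T{\left(G,b \right)} = \left(-3\right)^{2} = 9$)
$\sqrt{T{\left(\left(-7\right) 3,p{\left(0 \right)} \right)} + 3560} = \sqrt{9 + 3560} = \sqrt{3569}$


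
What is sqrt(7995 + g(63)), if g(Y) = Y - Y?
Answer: sqrt(7995) ≈ 89.415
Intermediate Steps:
g(Y) = 0
sqrt(7995 + g(63)) = sqrt(7995 + 0) = sqrt(7995)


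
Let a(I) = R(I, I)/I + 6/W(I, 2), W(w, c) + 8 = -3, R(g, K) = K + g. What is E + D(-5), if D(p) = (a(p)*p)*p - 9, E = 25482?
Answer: 280603/11 ≈ 25509.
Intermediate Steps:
W(w, c) = -11 (W(w, c) = -8 - 3 = -11)
a(I) = 16/11 (a(I) = (I + I)/I + 6/(-11) = (2*I)/I + 6*(-1/11) = 2 - 6/11 = 16/11)
D(p) = -9 + 16*p²/11 (D(p) = (16*p/11)*p - 9 = 16*p²/11 - 9 = -9 + 16*p²/11)
E + D(-5) = 25482 + (-9 + (16/11)*(-5)²) = 25482 + (-9 + (16/11)*25) = 25482 + (-9 + 400/11) = 25482 + 301/11 = 280603/11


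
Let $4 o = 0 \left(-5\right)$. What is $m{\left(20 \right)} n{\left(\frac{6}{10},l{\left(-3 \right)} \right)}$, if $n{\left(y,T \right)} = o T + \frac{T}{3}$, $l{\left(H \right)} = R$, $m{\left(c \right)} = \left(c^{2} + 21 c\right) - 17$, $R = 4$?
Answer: $\frac{3212}{3} \approx 1070.7$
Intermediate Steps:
$o = 0$ ($o = \frac{0 \left(-5\right)}{4} = \frac{1}{4} \cdot 0 = 0$)
$m{\left(c \right)} = -17 + c^{2} + 21 c$
$l{\left(H \right)} = 4$
$n{\left(y,T \right)} = \frac{T}{3}$ ($n{\left(y,T \right)} = 0 T + \frac{T}{3} = 0 + T \frac{1}{3} = 0 + \frac{T}{3} = \frac{T}{3}$)
$m{\left(20 \right)} n{\left(\frac{6}{10},l{\left(-3 \right)} \right)} = \left(-17 + 20^{2} + 21 \cdot 20\right) \frac{1}{3} \cdot 4 = \left(-17 + 400 + 420\right) \frac{4}{3} = 803 \cdot \frac{4}{3} = \frac{3212}{3}$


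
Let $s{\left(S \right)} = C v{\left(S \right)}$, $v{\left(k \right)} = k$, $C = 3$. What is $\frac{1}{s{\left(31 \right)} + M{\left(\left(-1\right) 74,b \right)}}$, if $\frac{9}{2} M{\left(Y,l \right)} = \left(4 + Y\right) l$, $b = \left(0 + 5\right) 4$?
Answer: $- \frac{9}{1963} \approx -0.0045848$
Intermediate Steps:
$b = 20$ ($b = 5 \cdot 4 = 20$)
$M{\left(Y,l \right)} = \frac{2 l \left(4 + Y\right)}{9}$ ($M{\left(Y,l \right)} = \frac{2 \left(4 + Y\right) l}{9} = \frac{2 l \left(4 + Y\right)}{9}$)
$s{\left(S \right)} = 3 S$
$\frac{1}{s{\left(31 \right)} + M{\left(\left(-1\right) 74,b \right)}} = \frac{1}{3 \cdot 31 + \frac{2}{9} \cdot 20 \left(4 - 74\right)} = \frac{1}{93 + \frac{2}{9} \cdot 20 \left(4 - 74\right)} = \frac{1}{93 + \frac{2}{9} \cdot 20 \left(-70\right)} = \frac{1}{93 - \frac{2800}{9}} = \frac{1}{- \frac{1963}{9}} = - \frac{9}{1963}$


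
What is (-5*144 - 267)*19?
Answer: -18753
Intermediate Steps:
(-5*144 - 267)*19 = (-720 - 267)*19 = -987*19 = -18753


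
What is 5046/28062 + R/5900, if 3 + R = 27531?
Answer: 33427589/6898575 ≈ 4.8456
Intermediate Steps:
R = 27528 (R = -3 + 27531 = 27528)
5046/28062 + R/5900 = 5046/28062 + 27528/5900 = 5046*(1/28062) + 27528*(1/5900) = 841/4677 + 6882/1475 = 33427589/6898575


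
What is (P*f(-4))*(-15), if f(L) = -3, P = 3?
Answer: 135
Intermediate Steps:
(P*f(-4))*(-15) = (3*(-3))*(-15) = -9*(-15) = 135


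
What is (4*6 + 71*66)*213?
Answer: 1003230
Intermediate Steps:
(4*6 + 71*66)*213 = (24 + 4686)*213 = 4710*213 = 1003230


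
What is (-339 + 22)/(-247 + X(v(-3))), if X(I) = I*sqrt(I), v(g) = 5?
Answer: 78299/60884 + 1585*sqrt(5)/60884 ≈ 1.3442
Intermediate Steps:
X(I) = I**(3/2)
(-339 + 22)/(-247 + X(v(-3))) = (-339 + 22)/(-247 + 5**(3/2)) = -317/(-247 + 5*sqrt(5))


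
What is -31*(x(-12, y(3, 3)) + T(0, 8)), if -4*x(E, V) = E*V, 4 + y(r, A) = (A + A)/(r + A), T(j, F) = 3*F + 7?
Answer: -682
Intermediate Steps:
T(j, F) = 7 + 3*F
y(r, A) = -4 + 2*A/(A + r) (y(r, A) = -4 + (A + A)/(r + A) = -4 + (2*A)/(A + r) = -4 + 2*A/(A + r))
x(E, V) = -E*V/4
-31*(x(-12, y(3, 3)) + T(0, 8)) = -31*(-¼*(-12)*2*(-1*3 - 2*3)/(3 + 3) + (7 + 3*8)) = -31*(-¼*(-12)*2*(-3 - 6)/6 + (7 + 24)) = -31*(-¼*(-12)*2*(⅙)*(-9) + 31) = -31*(-¼*(-12)*(-3) + 31) = -31*(-9 + 31) = -31*22 = -682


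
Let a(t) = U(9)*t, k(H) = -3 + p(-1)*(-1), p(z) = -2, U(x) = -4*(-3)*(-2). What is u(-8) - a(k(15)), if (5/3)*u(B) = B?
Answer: -144/5 ≈ -28.800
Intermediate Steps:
U(x) = -24 (U(x) = 12*(-2) = -24)
u(B) = 3*B/5
k(H) = -1 (k(H) = -3 - 2*(-1) = -3 + 2 = -1)
a(t) = -24*t
u(-8) - a(k(15)) = (⅗)*(-8) - (-24)*(-1) = -24/5 - 1*24 = -24/5 - 24 = -144/5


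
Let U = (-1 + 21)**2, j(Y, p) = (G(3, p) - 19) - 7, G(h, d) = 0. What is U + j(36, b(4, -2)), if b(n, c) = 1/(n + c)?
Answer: 374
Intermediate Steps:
b(n, c) = 1/(c + n)
j(Y, p) = -26 (j(Y, p) = (0 - 19) - 7 = -19 - 7 = -26)
U = 400 (U = 20**2 = 400)
U + j(36, b(4, -2)) = 400 - 26 = 374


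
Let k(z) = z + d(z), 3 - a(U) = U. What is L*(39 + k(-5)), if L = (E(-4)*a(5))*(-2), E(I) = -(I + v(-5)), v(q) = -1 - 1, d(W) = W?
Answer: 696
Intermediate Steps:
v(q) = -2
E(I) = 2 - I (E(I) = -(I - 2) = -(-2 + I) = 2 - I)
a(U) = 3 - U
L = 24 (L = ((2 - 1*(-4))*(3 - 1*5))*(-2) = ((2 + 4)*(3 - 5))*(-2) = (6*(-2))*(-2) = -12*(-2) = 24)
k(z) = 2*z (k(z) = z + z = 2*z)
L*(39 + k(-5)) = 24*(39 + 2*(-5)) = 24*(39 - 10) = 24*29 = 696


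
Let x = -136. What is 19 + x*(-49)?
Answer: 6683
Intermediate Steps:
19 + x*(-49) = 19 - 136*(-49) = 19 + 6664 = 6683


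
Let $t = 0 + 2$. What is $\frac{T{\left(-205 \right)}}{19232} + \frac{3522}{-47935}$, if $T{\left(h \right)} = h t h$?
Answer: $\frac{1980600823}{460942960} \approx 4.2968$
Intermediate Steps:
$t = 2$
$T{\left(h \right)} = 2 h^{2}$ ($T{\left(h \right)} = h 2 h = 2 h h = 2 h^{2}$)
$\frac{T{\left(-205 \right)}}{19232} + \frac{3522}{-47935} = \frac{2 \left(-205\right)^{2}}{19232} + \frac{3522}{-47935} = 2 \cdot 42025 \cdot \frac{1}{19232} + 3522 \left(- \frac{1}{47935}\right) = 84050 \cdot \frac{1}{19232} - \frac{3522}{47935} = \frac{42025}{9616} - \frac{3522}{47935} = \frac{1980600823}{460942960}$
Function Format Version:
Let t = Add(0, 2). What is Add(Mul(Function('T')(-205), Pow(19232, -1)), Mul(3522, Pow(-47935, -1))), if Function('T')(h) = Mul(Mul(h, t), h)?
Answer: Rational(1980600823, 460942960) ≈ 4.2968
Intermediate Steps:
t = 2
Function('T')(h) = Mul(2, Pow(h, 2)) (Function('T')(h) = Mul(Mul(h, 2), h) = Mul(Mul(2, h), h) = Mul(2, Pow(h, 2)))
Add(Mul(Function('T')(-205), Pow(19232, -1)), Mul(3522, Pow(-47935, -1))) = Add(Mul(Mul(2, Pow(-205, 2)), Pow(19232, -1)), Mul(3522, Pow(-47935, -1))) = Add(Mul(Mul(2, 42025), Rational(1, 19232)), Mul(3522, Rational(-1, 47935))) = Add(Mul(84050, Rational(1, 19232)), Rational(-3522, 47935)) = Add(Rational(42025, 9616), Rational(-3522, 47935)) = Rational(1980600823, 460942960)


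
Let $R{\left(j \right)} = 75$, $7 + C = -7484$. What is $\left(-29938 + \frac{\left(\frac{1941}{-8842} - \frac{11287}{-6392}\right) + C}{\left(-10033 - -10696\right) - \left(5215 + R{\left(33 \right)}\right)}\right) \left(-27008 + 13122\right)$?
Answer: $\frac{3882444074958465639}{9339610076} \approx 4.157 \cdot 10^{8}$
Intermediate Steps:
$C = -7491$ ($C = -7 - 7484 = -7491$)
$\left(-29938 + \frac{\left(\frac{1941}{-8842} - \frac{11287}{-6392}\right) + C}{\left(-10033 - -10696\right) - \left(5215 + R{\left(33 \right)}\right)}\right) \left(-27008 + 13122\right) = \left(-29938 + \frac{\left(\frac{1941}{-8842} - \frac{11287}{-6392}\right) - 7491}{\left(-10033 - -10696\right) - 5290}\right) \left(-27008 + 13122\right) = \left(-29938 + \frac{\left(1941 \left(- \frac{1}{8842}\right) - - \frac{11287}{6392}\right) - 7491}{\left(-10033 + 10696\right) - 5290}\right) \left(-13886\right) = \left(-29938 + \frac{\left(- \frac{1941}{8842} + \frac{11287}{6392}\right) - 7491}{663 - 5290}\right) \left(-13886\right) = \left(-29938 + \frac{\frac{43696391}{28259032} - 7491}{-4627}\right) \left(-13886\right) = \left(-29938 - - \frac{30234958903}{18679220152}\right) \left(-13886\right) = \left(-29938 + \frac{30234958903}{18679220152}\right) \left(-13886\right) = \left(- \frac{559188257951673}{18679220152}\right) \left(-13886\right) = \frac{3882444074958465639}{9339610076}$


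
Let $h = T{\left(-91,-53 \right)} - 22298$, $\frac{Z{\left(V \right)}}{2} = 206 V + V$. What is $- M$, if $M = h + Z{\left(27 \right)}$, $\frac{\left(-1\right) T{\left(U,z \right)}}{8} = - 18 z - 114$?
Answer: $17840$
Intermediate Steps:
$T{\left(U,z \right)} = 912 + 144 z$ ($T{\left(U,z \right)} = - 8 \left(- 18 z - 114\right) = - 8 \left(-114 - 18 z\right) = 912 + 144 z$)
$Z{\left(V \right)} = 414 V$ ($Z{\left(V \right)} = 2 \left(206 V + V\right) = 2 \cdot 207 V = 414 V$)
$h = -29018$ ($h = \left(912 + 144 \left(-53\right)\right) - 22298 = \left(912 - 7632\right) - 22298 = -6720 - 22298 = -29018$)
$M = -17840$ ($M = -29018 + 414 \cdot 27 = -29018 + 11178 = -17840$)
$- M = \left(-1\right) \left(-17840\right) = 17840$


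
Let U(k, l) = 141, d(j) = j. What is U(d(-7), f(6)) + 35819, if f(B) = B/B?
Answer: 35960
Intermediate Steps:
f(B) = 1
U(d(-7), f(6)) + 35819 = 141 + 35819 = 35960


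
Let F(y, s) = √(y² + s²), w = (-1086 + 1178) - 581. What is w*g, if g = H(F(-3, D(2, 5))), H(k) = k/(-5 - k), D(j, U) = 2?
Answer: -2119/4 + 815*√13/4 ≈ 204.88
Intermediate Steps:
w = -489 (w = 92 - 581 = -489)
F(y, s) = √(s² + y²)
g = -√13/(5 + √13) (g = -√(2² + (-3)²)/(5 + √(2² + (-3)²)) = -√(4 + 9)/(5 + √(4 + 9)) = -√13/(5 + √13) ≈ -0.41898)
w*g = -489*(13/12 - 5*√13/12) = -2119/4 + 815*√13/4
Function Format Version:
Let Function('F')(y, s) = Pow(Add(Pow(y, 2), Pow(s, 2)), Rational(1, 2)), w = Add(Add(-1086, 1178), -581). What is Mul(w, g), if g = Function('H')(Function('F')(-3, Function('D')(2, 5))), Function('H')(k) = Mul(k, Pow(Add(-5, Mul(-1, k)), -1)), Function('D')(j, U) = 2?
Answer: Add(Rational(-2119, 4), Mul(Rational(815, 4), Pow(13, Rational(1, 2)))) ≈ 204.88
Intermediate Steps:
w = -489 (w = Add(92, -581) = -489)
Function('F')(y, s) = Pow(Add(Pow(s, 2), Pow(y, 2)), Rational(1, 2))
g = Mul(-1, Pow(13, Rational(1, 2)), Pow(Add(5, Pow(13, Rational(1, 2))), -1)) (g = Mul(-1, Pow(Add(Pow(2, 2), Pow(-3, 2)), Rational(1, 2)), Pow(Add(5, Pow(Add(Pow(2, 2), Pow(-3, 2)), Rational(1, 2))), -1)) = Mul(-1, Pow(Add(4, 9), Rational(1, 2)), Pow(Add(5, Pow(Add(4, 9), Rational(1, 2))), -1)) = Mul(-1, Pow(13, Rational(1, 2)), Pow(Add(5, Pow(13, Rational(1, 2))), -1)) ≈ -0.41898)
Mul(w, g) = Mul(-489, Add(Rational(13, 12), Mul(Rational(-5, 12), Pow(13, Rational(1, 2))))) = Add(Rational(-2119, 4), Mul(Rational(815, 4), Pow(13, Rational(1, 2))))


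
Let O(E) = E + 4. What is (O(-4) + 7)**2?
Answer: 49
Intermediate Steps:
O(E) = 4 + E
(O(-4) + 7)**2 = ((4 - 4) + 7)**2 = (0 + 7)**2 = 7**2 = 49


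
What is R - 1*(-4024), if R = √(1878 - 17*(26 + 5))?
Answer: 4024 + √1351 ≈ 4060.8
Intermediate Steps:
R = √1351 (R = √(1878 - 17*31) = √(1878 - 527) = √1351 ≈ 36.756)
R - 1*(-4024) = √1351 - 1*(-4024) = √1351 + 4024 = 4024 + √1351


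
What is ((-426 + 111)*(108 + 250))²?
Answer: 12717072900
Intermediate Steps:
((-426 + 111)*(108 + 250))² = (-315*358)² = (-112770)² = 12717072900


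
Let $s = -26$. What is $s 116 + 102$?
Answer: $-2914$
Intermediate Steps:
$s 116 + 102 = \left(-26\right) 116 + 102 = -3016 + 102 = -2914$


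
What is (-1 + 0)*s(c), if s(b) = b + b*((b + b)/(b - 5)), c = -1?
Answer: 4/3 ≈ 1.3333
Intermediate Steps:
s(b) = b + 2*b²/(-5 + b) (s(b) = b + b*((2*b)/(-5 + b)) = b + b*(2*b/(-5 + b)) = b + 2*b²/(-5 + b))
(-1 + 0)*s(c) = (-1 + 0)*(-(-5 + 3*(-1))/(-5 - 1)) = -(-1)*(-5 - 3)/(-6) = -(-1)*(-1)*(-8)/6 = -1*(-4/3) = 4/3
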